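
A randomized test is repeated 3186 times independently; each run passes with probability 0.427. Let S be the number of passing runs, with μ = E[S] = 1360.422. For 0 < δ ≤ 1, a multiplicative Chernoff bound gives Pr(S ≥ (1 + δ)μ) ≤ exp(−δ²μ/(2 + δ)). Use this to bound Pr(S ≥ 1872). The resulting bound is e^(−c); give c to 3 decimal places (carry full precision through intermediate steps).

80.965

Write 1872 = (1 + δ)μ, so δ = 1872/1360.422 − 1 = 0.3760436…
Then the exponent is δ²μ/(2 + δ) = (1872 − μ)² / (μ·(2 + δ)) = 80.964692.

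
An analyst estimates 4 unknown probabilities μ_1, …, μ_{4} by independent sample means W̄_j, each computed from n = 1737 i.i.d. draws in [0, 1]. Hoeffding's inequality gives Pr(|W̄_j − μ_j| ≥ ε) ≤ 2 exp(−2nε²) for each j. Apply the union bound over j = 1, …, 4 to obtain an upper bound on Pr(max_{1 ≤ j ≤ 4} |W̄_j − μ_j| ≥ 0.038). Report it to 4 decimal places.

0.0530

Per-experiment Hoeffding bound: 2·exp(−2·1737·0.038²) = 2·exp(−5.01646) = 0.013256.
Union bound over 4 events: 4·0.013256 = 0.05302.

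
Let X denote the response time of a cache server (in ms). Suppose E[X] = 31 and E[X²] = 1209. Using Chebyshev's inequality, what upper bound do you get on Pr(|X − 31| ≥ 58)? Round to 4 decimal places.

0.0737

Var(X) = E[X²] − (E[X])² = 1209 − 961 = 248.
Chebyshev's inequality: Pr(|X − μ| ≥ t) ≤ Var(X)/t² = 248/3364 = 0.0737.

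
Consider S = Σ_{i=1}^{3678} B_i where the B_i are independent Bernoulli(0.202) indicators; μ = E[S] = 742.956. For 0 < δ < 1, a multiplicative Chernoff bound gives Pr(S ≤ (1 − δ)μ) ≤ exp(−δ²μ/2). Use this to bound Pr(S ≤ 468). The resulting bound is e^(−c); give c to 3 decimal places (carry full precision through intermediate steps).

50.878

Write 468 = (1 − δ)μ, so δ = 1 − 468/742.956 = 0.3700838…
Then the exponent is δ²μ/2 = (μ − 468)²/(2μ) = 50.878384.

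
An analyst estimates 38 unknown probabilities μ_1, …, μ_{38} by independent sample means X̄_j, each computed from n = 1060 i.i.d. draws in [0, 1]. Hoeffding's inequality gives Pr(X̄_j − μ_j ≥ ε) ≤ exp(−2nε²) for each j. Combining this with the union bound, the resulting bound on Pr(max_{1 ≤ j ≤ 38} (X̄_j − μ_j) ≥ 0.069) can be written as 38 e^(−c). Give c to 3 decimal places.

10.093

Union bound over the 38 events: Pr(max_{1 ≤ j ≤ 38} (X̄_j − μ_j) ≥ 0.069) ≤ 38·exp(−2nε²) = 38 exp(−2·1060·0.069²).
So c = 2·1060·0.069² = 10.0933.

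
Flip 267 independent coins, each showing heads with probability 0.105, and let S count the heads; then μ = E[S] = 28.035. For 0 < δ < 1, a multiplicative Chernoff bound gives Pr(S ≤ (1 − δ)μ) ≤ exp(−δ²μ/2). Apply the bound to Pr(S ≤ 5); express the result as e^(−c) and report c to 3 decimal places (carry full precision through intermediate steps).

Write 5 = (1 − δ)μ, so δ = 1 − 5/28.035 = 0.8216515…
Then the exponent is δ²μ/2 = (μ − 5)²/(2μ) = 9.463371.

9.463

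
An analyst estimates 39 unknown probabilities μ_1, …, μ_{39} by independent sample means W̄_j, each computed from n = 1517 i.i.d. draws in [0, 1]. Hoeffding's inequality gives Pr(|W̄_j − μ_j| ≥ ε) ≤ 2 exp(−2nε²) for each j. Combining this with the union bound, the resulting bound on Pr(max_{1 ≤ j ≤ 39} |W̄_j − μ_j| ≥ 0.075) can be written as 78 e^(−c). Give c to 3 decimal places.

17.066

Union bound over the 39 events: Pr(max_{1 ≤ j ≤ 39} |W̄_j − μ_j| ≥ 0.075) ≤ 39·2·exp(−2nε²) = 78 exp(−2·1517·0.075²).
So c = 2·1517·0.075² = 17.0663.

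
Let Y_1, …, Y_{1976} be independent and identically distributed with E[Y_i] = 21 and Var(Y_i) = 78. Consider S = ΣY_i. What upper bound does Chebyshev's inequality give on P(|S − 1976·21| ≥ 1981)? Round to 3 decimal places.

Var(S) = n·Var(Y_i) = 1976·78 = 154128.
Chebyshev: P(|S − 1976·21| ≥ 1981) ≤ Var(S)/1981² = 154128/3924361 = 0.0393.

0.039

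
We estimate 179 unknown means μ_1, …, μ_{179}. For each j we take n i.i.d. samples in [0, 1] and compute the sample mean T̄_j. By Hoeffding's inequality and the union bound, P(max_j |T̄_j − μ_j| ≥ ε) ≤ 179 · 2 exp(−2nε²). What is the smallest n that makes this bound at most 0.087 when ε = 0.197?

Need 2·179·exp(−2nε²) ≤ 0.087, i.e. exp(−2nε²) ≤ 0.087/358.
So 2nε² ≥ ln(358/0.087) = 8.322380.
Hence n ≥ 8.322380/(2·0.197²) = 107.222.
The smallest integer n is 108.

108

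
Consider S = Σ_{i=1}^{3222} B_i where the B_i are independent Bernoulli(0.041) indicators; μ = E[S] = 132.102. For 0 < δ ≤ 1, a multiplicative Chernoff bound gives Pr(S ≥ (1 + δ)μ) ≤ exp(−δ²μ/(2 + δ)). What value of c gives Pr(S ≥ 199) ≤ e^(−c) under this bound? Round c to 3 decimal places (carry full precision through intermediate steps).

Write 199 = (1 + δ)μ, so δ = 199/132.102 − 1 = 0.5064117…
Then the exponent is δ²μ/(2 + δ) = (199 − μ)² / (μ·(2 + δ)) = 13.516507.

13.517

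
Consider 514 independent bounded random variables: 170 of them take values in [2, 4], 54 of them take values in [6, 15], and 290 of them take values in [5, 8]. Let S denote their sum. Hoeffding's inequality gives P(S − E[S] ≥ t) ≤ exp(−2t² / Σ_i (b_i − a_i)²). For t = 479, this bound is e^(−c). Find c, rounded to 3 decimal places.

59.875

Σ(b_i − a_i)² = 170·2² + 54·9² + 290·3² = 7664.
c = 2t² / 7664 = 2·479² / 7664 = 59.8750.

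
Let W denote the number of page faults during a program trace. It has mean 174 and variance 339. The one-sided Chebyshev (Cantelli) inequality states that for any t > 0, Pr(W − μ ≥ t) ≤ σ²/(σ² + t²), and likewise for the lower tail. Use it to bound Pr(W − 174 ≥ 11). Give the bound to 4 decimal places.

0.7370

Here σ² = 339 and t = 11, so σ² + t² = 460.
Cantelli's bound: 339/460 = 0.7370.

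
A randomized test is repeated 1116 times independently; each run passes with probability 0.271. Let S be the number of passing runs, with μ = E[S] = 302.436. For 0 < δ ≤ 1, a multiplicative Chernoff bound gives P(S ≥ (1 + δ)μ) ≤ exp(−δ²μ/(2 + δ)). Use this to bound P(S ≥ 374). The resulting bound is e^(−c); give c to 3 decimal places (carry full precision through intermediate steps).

Write 374 = (1 + δ)μ, so δ = 374/302.436 − 1 = 0.2366253…
Then the exponent is δ²μ/(2 + δ) = (374 − μ)² / (μ·(2 + δ)) = 7.571161.

7.571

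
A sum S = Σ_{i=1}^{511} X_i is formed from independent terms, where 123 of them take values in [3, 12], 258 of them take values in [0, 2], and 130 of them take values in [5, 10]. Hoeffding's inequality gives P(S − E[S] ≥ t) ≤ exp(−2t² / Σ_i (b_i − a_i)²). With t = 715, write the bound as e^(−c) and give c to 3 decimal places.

71.776

Σ(b_i − a_i)² = 123·9² + 258·2² + 130·5² = 14245.
c = 2t² / 14245 = 2·715² / 14245 = 71.7761.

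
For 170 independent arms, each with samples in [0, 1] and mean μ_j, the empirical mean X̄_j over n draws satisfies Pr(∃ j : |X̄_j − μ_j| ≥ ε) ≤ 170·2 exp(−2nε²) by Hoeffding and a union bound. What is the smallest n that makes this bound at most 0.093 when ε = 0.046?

1939

Need 2·170·exp(−2nε²) ≤ 0.093, i.e. exp(−2nε²) ≤ 0.093/340.
So 2nε² ≥ ln(340/0.093) = 8.204101.
Hence n ≥ 8.204101/(2·0.046²) = 1938.587.
The smallest integer n is 1939.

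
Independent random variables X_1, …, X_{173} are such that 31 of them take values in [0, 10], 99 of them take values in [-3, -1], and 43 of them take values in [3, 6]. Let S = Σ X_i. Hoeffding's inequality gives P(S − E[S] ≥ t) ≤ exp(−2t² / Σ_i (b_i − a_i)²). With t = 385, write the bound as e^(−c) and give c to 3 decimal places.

76.346

Σ(b_i − a_i)² = 31·10² + 99·2² + 43·3² = 3883.
c = 2t² / 3883 = 2·385² / 3883 = 76.3456.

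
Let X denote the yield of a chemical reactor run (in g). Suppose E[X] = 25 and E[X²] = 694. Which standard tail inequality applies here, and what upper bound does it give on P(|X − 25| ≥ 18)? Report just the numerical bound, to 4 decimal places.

The first two moments determine the variance, so Chebyshev's inequality is the sharpest standard bound available.
Var(X) = E[X²] − (E[X])² = 694 − 625 = 69.
Chebyshev's inequality: P(|X − μ| ≥ t) ≤ Var(X)/t² = 69/324 = 0.2130.

0.2130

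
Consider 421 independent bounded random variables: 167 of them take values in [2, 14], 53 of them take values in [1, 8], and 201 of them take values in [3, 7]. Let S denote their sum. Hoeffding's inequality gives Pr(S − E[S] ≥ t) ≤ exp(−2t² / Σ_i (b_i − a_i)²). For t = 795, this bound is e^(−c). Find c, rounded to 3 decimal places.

Σ(b_i − a_i)² = 167·12² + 53·7² + 201·4² = 29861.
c = 2t² / 29861 = 2·795² / 29861 = 42.3311.

42.331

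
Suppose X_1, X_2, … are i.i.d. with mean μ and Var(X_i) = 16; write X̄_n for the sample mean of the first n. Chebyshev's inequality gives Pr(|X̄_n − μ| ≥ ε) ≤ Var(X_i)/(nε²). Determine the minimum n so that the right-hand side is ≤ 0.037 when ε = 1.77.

139

Require 16/(n·1.77²) ≤ 0.037, i.e. n ≥ 16/(0.037·1.77²) = 138.029.
The smallest integer n is 139.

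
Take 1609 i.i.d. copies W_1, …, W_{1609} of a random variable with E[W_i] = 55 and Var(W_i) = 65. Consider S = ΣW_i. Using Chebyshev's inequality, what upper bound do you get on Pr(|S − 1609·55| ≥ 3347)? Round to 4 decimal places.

Var(S) = n·Var(W_i) = 1609·65 = 104585.
Chebyshev: Pr(|S − 1609·55| ≥ 3347) ≤ Var(S)/3347² = 104585/11202409 = 0.0093.

0.0093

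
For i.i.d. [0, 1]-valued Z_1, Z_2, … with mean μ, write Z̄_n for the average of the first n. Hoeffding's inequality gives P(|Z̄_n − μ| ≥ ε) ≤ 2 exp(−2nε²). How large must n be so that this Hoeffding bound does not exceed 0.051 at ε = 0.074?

336

Require 2·exp(−2nε²) ≤ 0.051, i.e. 2nε² ≥ ln(2/0.051) = 3.669077.
So n ≥ 3.669077 / (2·0.074²) = 335.014.
The smallest integer n is 336.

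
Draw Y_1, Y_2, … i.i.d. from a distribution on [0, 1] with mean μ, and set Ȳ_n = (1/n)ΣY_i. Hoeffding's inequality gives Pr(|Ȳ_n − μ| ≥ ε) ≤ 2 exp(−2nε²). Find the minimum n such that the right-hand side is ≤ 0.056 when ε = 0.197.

47

Require 2·exp(−2nε²) ≤ 0.056, i.e. 2nε² ≥ ln(2/0.056) = 3.575551.
So n ≥ 3.575551 / (2·0.197²) = 46.066.
The smallest integer n is 47.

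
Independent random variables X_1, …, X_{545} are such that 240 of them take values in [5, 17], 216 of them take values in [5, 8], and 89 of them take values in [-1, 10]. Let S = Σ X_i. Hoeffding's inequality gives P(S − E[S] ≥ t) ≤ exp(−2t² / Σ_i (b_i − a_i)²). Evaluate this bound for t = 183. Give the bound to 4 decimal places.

0.2425

Σ(b_i − a_i)² = 240·12² + 216·3² + 89·11² = 47273.
Exponent = 2·183² / 47273 = 1.41683.
Bound = exp(−1.41683) = 0.24248.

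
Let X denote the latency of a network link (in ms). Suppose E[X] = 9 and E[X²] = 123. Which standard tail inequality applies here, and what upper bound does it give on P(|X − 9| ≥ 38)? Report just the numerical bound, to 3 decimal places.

0.029

The first two moments determine the variance, so Chebyshev's inequality is the sharpest standard bound available.
Var(X) = E[X²] − (E[X])² = 123 − 81 = 42.
Chebyshev's inequality: P(|X − μ| ≥ t) ≤ Var(X)/t² = 42/1444 = 0.0291.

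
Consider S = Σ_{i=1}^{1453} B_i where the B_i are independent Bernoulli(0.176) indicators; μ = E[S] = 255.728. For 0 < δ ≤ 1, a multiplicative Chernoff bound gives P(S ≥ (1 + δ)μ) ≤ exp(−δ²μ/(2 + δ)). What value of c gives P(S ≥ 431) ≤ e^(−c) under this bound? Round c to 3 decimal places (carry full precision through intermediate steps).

44.734

Write 431 = (1 + δ)μ, so δ = 431/255.728 − 1 = 0.6853845…
Then the exponent is δ²μ/(2 + δ) = (431 − μ)² / (μ·(2 + δ)) = 44.734267.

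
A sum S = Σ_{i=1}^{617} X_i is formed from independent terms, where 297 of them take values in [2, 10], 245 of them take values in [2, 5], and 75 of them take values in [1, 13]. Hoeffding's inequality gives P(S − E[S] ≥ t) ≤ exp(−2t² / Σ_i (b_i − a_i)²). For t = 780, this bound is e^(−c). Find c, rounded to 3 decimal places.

Σ(b_i − a_i)² = 297·8² + 245·3² + 75·12² = 32013.
c = 2t² / 32013 = 2·780² / 32013 = 38.0096.

38.010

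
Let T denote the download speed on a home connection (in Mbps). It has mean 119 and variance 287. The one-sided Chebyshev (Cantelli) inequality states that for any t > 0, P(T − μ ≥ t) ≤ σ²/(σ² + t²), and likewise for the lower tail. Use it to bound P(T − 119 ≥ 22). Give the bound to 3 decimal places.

0.372

Here σ² = 287 and t = 22, so σ² + t² = 771.
Cantelli's bound: 287/771 = 0.3722.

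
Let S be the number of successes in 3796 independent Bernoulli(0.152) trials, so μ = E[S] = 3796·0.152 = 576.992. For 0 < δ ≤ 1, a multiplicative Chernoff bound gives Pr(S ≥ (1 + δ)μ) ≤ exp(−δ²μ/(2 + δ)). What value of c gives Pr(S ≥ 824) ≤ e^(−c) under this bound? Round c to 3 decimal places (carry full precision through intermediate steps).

43.550

Write 824 = (1 + δ)μ, so δ = 824/576.992 − 1 = 0.4280961…
Then the exponent is δ²μ/(2 + δ) = (824 − μ)² / (μ·(2 + δ)) = 43.549822.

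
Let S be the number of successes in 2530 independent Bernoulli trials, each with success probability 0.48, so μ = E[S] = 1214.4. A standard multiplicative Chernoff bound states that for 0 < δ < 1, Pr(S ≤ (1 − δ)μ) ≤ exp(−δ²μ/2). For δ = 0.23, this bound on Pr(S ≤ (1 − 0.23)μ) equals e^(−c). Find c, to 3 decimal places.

32.121

c = δ²μ/2 = 0.23²·1214.4/2 = 32.1209.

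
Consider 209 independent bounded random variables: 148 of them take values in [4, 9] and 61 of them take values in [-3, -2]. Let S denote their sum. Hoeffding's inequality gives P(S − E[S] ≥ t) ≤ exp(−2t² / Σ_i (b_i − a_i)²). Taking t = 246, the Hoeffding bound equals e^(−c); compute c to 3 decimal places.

Σ(b_i − a_i)² = 148·5² + 61·1² = 3761.
c = 2t² / 3761 = 2·246² / 3761 = 32.1808.

32.181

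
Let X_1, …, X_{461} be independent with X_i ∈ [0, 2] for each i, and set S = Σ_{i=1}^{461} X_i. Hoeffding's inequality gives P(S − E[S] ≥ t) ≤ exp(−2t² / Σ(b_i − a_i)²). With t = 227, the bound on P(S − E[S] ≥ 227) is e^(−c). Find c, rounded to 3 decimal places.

55.888

Σ(b_i − a_i)² = 461·(2)² = 1844.
c = 2t²/1844 = 2·227²/1844 = 55.8883.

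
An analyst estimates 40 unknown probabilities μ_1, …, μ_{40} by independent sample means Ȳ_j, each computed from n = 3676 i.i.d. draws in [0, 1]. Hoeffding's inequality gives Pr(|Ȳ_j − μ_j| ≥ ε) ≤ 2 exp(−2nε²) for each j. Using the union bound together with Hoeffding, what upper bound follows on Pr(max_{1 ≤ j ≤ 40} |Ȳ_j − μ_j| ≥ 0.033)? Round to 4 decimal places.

Per-experiment Hoeffding bound: 2·exp(−2·3676·0.033²) = 2·exp(−8.00633) = 0.00066669.
Union bound over 40 events: 40·0.00066669 = 0.02667.

0.0267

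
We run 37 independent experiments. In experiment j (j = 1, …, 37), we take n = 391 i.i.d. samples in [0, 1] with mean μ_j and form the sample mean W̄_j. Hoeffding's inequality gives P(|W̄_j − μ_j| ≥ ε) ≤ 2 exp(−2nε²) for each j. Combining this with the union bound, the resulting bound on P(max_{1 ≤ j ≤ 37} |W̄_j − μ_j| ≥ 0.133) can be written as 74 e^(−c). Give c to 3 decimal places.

Union bound over the 37 events: P(max_{1 ≤ j ≤ 37} |W̄_j − μ_j| ≥ 0.133) ≤ 37·2·exp(−2nε²) = 74 exp(−2·391·0.133²).
So c = 2·391·0.133² = 13.8328.

13.833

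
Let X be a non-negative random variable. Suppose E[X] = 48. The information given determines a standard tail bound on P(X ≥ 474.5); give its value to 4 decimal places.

0.1012

Only the mean of a non-negative variable is known, so Markov's inequality is the applicable tail bound.
Markov's inequality: for a non-negative random variable, P(X ≥ a) ≤ E[X]/a.
Here E[X] = 48 and a = 474.5, so the bound is 48/474.5 = 0.1012.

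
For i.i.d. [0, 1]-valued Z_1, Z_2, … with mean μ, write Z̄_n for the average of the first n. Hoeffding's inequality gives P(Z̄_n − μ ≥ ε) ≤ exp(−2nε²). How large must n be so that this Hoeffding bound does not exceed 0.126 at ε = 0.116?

Require exp(−2nε²) ≤ 0.126, i.e. 2nε² ≥ ln(1/0.126) = 2.071473.
So n ≥ 2.071473 / (2·0.116²) = 76.972.
The smallest integer n is 77.

77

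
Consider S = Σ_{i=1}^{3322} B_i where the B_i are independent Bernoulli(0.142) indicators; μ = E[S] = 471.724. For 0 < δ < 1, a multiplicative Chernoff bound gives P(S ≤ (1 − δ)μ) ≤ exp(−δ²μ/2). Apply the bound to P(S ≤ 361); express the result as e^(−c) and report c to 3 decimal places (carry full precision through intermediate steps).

Write 361 = (1 − δ)μ, so δ = 1 − 361/471.724 = 0.234722…
Then the exponent is δ²μ/2 = (μ − 361)²/(2μ) = 12.994679.

12.995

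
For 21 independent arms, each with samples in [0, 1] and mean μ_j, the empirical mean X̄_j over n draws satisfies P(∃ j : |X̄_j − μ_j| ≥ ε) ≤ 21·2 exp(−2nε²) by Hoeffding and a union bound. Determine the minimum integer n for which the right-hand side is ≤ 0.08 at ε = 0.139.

Need 2·21·exp(−2nε²) ≤ 0.08, i.e. exp(−2nε²) ≤ 0.08/42.
So 2nε² ≥ ln(42/0.08) = 6.263398.
Hence n ≥ 6.263398/(2·0.139²) = 162.088.
The smallest integer n is 163.

163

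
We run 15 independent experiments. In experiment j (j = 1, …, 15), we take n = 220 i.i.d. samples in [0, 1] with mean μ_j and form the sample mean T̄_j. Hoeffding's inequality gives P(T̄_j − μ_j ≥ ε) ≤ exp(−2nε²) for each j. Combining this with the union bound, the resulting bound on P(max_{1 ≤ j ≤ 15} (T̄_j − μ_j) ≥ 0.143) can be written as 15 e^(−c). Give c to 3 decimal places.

8.998

Union bound over the 15 events: P(max_{1 ≤ j ≤ 15} (T̄_j − μ_j) ≥ 0.143) ≤ 15·exp(−2nε²) = 15 exp(−2·220·0.143²).
So c = 2·220·0.143² = 8.9976.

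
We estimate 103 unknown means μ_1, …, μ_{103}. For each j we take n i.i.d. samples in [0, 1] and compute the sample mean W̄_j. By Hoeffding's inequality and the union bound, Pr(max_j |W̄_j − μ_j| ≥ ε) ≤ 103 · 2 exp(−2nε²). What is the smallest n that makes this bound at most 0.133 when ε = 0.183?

110

Need 2·103·exp(−2nε²) ≤ 0.133, i.e. exp(−2nε²) ≤ 0.133/206.
So 2nε² ≥ ln(206/0.133) = 7.345282.
Hence n ≥ 7.345282/(2·0.183²) = 109.667.
The smallest integer n is 110.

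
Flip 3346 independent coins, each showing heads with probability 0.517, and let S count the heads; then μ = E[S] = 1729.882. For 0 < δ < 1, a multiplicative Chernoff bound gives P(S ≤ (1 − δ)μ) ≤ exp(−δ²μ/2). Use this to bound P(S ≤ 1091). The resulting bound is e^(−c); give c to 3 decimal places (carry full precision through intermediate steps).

117.976

Write 1091 = (1 − δ)μ, so δ = 1 − 1091/1729.882 = 0.3693211…
Then the exponent is δ²μ/2 = (μ − 1091)²/(2μ) = 117.976316.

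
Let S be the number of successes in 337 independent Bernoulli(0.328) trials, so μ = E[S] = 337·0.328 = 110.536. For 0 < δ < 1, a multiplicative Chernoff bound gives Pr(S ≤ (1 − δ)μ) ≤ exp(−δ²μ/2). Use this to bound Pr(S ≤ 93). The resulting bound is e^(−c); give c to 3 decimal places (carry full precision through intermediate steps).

1.391

Write 93 = (1 − δ)μ, so δ = 1 − 93/110.536 = 0.1586451…
Then the exponent is δ²μ/2 = (μ − 93)²/(2μ) = 1.391001.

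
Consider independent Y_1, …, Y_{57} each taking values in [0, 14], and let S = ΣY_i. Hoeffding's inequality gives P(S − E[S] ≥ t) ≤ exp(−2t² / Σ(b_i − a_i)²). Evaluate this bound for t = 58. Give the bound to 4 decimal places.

Σ(b_i − a_i)² = 57·(14)² = 11172.
Exponent = 2·58²/11172 = 0.6022.
Bound = exp(−0.6022) = 0.54759.

0.5476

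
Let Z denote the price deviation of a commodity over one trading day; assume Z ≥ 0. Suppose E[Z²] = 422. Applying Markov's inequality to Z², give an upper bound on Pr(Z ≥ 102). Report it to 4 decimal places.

0.0406

Since Z ≥ 0, the event {Z ≥ 102} is the same as {Z² ≥ 10404}.
Markov's inequality applied to Z² gives Pr(Z² ≥ 10404) ≤ E[Z²]/10404 = 422/10404 = 0.0406.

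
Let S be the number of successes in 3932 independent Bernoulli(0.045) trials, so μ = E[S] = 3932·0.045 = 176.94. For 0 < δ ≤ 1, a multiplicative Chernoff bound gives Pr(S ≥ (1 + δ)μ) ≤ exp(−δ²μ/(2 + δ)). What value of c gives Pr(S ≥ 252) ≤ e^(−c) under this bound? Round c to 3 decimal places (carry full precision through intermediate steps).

13.135

Write 252 = (1 + δ)μ, so δ = 252/176.94 − 1 = 0.4242116…
Then the exponent is δ²μ/(2 + δ) = (252 − μ)² / (μ·(2 + δ)) = 13.134713.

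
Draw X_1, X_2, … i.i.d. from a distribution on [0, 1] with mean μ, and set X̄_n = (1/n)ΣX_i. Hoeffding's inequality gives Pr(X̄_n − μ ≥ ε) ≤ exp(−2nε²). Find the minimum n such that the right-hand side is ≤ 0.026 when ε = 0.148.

Require exp(−2nε²) ≤ 0.026, i.e. 2nε² ≥ ln(1/0.026) = 3.649659.
So n ≥ 3.649659 / (2·0.148²) = 83.310.
The smallest integer n is 84.

84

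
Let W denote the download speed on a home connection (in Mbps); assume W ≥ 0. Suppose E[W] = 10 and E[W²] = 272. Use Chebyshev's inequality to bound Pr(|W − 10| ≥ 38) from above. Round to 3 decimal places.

Var(W) = E[W²] − (E[W])² = 272 − 100 = 172.
Chebyshev's inequality: Pr(|W − μ| ≥ t) ≤ Var(W)/t² = 172/1444 = 0.1191.

0.119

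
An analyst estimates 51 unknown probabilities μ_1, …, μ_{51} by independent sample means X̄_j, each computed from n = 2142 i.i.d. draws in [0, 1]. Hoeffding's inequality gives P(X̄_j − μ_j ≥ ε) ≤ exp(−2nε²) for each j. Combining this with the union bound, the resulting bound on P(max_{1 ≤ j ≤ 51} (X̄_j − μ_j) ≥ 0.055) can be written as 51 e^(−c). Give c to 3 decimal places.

12.959

Union bound over the 51 events: P(max_{1 ≤ j ≤ 51} (X̄_j − μ_j) ≥ 0.055) ≤ 51·exp(−2nε²) = 51 exp(−2·2142·0.055²).
So c = 2·2142·0.055² = 12.9591.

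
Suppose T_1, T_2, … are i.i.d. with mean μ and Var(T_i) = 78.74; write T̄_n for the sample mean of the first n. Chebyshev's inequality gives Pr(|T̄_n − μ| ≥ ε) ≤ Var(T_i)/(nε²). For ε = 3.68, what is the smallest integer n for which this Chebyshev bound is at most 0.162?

36

Require 78.74/(n·3.68²) ≤ 0.162, i.e. n ≥ 78.74/(0.162·3.68²) = 35.891.
The smallest integer n is 36.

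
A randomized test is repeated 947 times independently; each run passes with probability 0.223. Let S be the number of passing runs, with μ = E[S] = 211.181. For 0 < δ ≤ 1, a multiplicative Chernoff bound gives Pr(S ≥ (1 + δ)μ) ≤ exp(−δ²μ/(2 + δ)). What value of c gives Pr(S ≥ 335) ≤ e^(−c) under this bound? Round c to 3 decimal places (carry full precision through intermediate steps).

Write 335 = (1 + δ)μ, so δ = 335/211.181 − 1 = 0.586317…
Then the exponent is δ²μ/(2 + δ) = (335 − μ)² / (μ·(2 + δ)) = 28.069715.

28.070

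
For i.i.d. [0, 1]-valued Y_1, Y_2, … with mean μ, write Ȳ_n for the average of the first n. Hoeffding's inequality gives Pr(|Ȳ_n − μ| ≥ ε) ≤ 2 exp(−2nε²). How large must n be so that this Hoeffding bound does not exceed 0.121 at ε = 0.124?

Require 2·exp(−2nε²) ≤ 0.121, i.e. 2nε² ≥ ln(2/0.121) = 2.805112.
So n ≥ 2.805112 / (2·0.124²) = 91.217.
The smallest integer n is 92.

92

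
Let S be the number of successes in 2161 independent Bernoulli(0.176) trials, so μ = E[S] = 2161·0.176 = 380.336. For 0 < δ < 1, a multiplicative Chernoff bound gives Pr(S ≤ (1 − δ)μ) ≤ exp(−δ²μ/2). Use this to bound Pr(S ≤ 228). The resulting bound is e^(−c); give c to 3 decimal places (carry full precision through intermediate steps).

30.508

Write 228 = (1 − δ)μ, so δ = 1 − 228/380.336 = 0.4005301…
Then the exponent is δ²μ/2 = (μ − 228)²/(2μ) = 30.507573.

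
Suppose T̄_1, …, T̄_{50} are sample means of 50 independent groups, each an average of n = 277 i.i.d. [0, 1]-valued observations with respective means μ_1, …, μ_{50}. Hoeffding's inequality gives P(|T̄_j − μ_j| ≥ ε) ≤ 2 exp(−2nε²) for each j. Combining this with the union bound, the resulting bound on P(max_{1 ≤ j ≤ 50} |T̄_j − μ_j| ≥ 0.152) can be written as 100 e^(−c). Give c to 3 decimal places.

12.800

Union bound over the 50 events: P(max_{1 ≤ j ≤ 50} |T̄_j − μ_j| ≥ 0.152) ≤ 50·2·exp(−2nε²) = 100 exp(−2·277·0.152²).
So c = 2·277·0.152² = 12.7996.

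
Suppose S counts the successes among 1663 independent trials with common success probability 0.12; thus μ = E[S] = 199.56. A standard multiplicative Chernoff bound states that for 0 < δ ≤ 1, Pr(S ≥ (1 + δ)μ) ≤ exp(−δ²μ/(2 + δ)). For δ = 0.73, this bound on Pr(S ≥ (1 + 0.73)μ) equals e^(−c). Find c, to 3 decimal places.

38.954

c = δ²μ/(2 + δ) = 0.73²·199.56/(2 + 0.73) = 38.9544.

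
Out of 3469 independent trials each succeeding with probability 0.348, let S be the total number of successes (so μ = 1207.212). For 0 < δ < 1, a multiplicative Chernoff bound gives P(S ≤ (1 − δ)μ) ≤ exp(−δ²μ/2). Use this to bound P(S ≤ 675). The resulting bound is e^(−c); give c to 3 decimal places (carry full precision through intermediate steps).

117.316

Write 675 = (1 − δ)μ, so δ = 1 − 675/1207.212 = 0.4408604…
Then the exponent is δ²μ/2 = (μ − 675)²/(2μ) = 117.315605.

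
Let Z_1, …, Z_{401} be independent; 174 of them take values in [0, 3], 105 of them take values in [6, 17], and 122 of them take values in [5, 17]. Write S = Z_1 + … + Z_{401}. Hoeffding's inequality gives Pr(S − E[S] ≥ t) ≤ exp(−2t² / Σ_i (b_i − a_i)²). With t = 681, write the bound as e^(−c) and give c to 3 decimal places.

Σ(b_i − a_i)² = 174·3² + 105·11² + 122·12² = 31839.
c = 2t² / 31839 = 2·681² / 31839 = 29.1316.

29.132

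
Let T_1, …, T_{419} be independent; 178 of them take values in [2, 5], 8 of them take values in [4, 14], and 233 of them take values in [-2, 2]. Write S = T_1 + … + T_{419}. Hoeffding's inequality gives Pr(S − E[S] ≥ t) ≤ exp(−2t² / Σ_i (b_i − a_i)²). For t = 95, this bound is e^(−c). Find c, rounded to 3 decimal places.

Σ(b_i − a_i)² = 178·3² + 8·10² + 233·4² = 6130.
c = 2t² / 6130 = 2·95² / 6130 = 2.9445.

2.945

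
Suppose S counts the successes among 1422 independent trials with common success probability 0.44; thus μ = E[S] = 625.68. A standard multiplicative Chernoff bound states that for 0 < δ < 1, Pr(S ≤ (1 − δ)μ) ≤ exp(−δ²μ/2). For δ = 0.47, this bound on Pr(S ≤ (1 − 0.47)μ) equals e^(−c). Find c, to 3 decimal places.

69.106

c = δ²μ/2 = 0.47²·625.68/2 = 69.1064.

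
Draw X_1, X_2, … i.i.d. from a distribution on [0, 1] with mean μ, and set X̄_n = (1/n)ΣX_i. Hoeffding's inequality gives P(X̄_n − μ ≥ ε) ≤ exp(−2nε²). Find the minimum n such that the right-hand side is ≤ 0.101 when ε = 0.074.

210

Require exp(−2nε²) ≤ 0.101, i.e. 2nε² ≥ ln(1/0.101) = 2.292635.
So n ≥ 2.292635 / (2·0.074²) = 209.335.
The smallest integer n is 210.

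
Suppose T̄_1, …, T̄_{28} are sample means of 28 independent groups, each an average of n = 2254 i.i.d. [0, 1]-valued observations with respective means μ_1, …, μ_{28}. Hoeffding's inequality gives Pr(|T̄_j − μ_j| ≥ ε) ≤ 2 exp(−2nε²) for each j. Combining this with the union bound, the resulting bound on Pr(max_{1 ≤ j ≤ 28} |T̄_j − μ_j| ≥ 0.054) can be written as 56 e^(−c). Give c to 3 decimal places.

Union bound over the 28 events: Pr(max_{1 ≤ j ≤ 28} |T̄_j − μ_j| ≥ 0.054) ≤ 28·2·exp(−2nε²) = 56 exp(−2·2254·0.054²).
So c = 2·2254·0.054² = 13.1453.

13.145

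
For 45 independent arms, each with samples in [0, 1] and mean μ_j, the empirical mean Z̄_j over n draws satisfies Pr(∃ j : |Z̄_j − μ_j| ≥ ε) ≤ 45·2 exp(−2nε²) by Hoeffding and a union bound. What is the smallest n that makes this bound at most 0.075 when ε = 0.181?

Need 2·45·exp(−2nε²) ≤ 0.075, i.e. exp(−2nε²) ≤ 0.075/90.
So 2nε² ≥ ln(90/0.075) = 7.090077.
Hence n ≥ 7.090077/(2·0.181²) = 108.209.
The smallest integer n is 109.

109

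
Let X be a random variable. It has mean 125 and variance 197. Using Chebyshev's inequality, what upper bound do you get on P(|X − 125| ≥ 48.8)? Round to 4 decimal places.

Chebyshev: P(|X − μ| ≥ t) ≤ Var(X)/t².
Bound = 197 / 2381.44 = 0.0827.

0.0827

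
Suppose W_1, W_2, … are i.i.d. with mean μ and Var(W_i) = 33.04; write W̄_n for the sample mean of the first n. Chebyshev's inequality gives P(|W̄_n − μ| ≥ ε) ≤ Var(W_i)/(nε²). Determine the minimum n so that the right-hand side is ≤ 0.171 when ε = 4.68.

Require 33.04/(n·4.68²) ≤ 0.171, i.e. n ≥ 33.04/(0.171·4.68²) = 8.822.
The smallest integer n is 9.

9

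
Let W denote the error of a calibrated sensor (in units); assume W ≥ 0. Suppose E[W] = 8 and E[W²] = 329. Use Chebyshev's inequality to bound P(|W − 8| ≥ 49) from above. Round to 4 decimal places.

Var(W) = E[W²] − (E[W])² = 329 − 64 = 265.
Chebyshev's inequality: P(|W − μ| ≥ t) ≤ Var(W)/t² = 265/2401 = 0.1104.

0.1104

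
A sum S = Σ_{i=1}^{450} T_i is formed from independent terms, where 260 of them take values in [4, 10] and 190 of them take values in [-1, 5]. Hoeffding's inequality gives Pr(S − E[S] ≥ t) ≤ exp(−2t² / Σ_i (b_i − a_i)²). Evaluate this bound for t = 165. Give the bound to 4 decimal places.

0.0347

Σ(b_i − a_i)² = 260·6² + 190·6² = 16200.
Exponent = 2·165² / 16200 = 3.36111.
Bound = exp(−3.36111) = 0.03470.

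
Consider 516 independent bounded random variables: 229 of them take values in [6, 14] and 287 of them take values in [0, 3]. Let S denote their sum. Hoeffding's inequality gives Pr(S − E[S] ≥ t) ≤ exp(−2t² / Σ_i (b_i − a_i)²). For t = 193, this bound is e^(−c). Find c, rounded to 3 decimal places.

4.321

Σ(b_i − a_i)² = 229·8² + 287·3² = 17239.
c = 2t² / 17239 = 2·193² / 17239 = 4.3215.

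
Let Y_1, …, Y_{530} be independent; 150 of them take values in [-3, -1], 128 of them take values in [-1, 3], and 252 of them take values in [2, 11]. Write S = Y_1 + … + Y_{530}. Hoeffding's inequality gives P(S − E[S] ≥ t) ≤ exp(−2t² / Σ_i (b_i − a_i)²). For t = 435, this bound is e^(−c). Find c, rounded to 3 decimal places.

16.412

Σ(b_i − a_i)² = 150·2² + 128·4² + 252·9² = 23060.
c = 2t² / 23060 = 2·435² / 23060 = 16.4115.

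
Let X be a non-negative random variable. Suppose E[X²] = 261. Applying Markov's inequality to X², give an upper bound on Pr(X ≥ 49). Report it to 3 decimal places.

0.109

Since X ≥ 0, the event {X ≥ 49} is the same as {X² ≥ 2401}.
Markov's inequality applied to X² gives Pr(X² ≥ 2401) ≤ E[X²]/2401 = 261/2401 = 0.1087.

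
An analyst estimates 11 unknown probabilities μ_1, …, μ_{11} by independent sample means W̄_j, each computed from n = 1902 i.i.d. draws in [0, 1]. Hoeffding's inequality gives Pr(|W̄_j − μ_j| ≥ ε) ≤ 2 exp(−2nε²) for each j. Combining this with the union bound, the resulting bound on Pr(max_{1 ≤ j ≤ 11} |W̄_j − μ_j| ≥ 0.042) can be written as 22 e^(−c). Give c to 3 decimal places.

Union bound over the 11 events: Pr(max_{1 ≤ j ≤ 11} |W̄_j − μ_j| ≥ 0.042) ≤ 11·2·exp(−2nε²) = 22 exp(−2·1902·0.042²).
So c = 2·1902·0.042² = 6.7103.

6.710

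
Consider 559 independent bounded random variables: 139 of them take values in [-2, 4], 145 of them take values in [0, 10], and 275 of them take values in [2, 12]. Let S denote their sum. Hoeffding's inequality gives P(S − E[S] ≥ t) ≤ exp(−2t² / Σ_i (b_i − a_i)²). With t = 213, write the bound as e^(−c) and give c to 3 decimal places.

1.930

Σ(b_i − a_i)² = 139·6² + 145·10² + 275·10² = 47004.
c = 2t² / 47004 = 2·213² / 47004 = 1.9304.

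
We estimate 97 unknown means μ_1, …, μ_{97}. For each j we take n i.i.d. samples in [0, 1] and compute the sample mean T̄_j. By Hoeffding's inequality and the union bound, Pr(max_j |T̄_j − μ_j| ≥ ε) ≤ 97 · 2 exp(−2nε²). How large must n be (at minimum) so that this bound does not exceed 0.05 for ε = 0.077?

697

Need 2·97·exp(−2nε²) ≤ 0.05, i.e. exp(−2nε²) ≤ 0.05/194.
So 2nε² ≥ ln(194/0.05) = 8.263590.
Hence n ≥ 8.263590/(2·0.077²) = 696.879.
The smallest integer n is 697.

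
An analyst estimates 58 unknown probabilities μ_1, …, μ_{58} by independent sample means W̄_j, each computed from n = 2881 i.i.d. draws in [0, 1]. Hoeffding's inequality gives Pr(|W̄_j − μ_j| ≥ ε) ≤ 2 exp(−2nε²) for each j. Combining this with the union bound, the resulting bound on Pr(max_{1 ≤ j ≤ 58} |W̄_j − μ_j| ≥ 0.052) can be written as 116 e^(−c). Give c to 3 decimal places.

15.580

Union bound over the 58 events: Pr(max_{1 ≤ j ≤ 58} |W̄_j − μ_j| ≥ 0.052) ≤ 58·2·exp(−2nε²) = 116 exp(−2·2881·0.052²).
So c = 2·2881·0.052² = 15.5804.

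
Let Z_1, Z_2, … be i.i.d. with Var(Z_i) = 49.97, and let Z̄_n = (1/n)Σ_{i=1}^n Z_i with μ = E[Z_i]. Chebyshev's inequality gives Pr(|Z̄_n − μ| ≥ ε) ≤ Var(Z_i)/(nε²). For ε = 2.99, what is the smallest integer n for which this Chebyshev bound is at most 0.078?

72

Require 49.97/(n·2.99²) ≤ 0.078, i.e. n ≥ 49.97/(0.078·2.99²) = 71.659.
The smallest integer n is 72.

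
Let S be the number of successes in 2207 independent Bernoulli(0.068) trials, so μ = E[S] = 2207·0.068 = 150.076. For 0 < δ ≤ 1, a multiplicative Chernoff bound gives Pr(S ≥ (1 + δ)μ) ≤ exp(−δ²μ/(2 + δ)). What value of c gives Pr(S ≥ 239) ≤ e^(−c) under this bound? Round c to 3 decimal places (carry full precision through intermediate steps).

Write 239 = (1 + δ)μ, so δ = 239/150.076 − 1 = 0.5925265…
Then the exponent is δ²μ/(2 + δ) = (239 − μ)² / (μ·(2 + δ)) = 20.323736.

20.324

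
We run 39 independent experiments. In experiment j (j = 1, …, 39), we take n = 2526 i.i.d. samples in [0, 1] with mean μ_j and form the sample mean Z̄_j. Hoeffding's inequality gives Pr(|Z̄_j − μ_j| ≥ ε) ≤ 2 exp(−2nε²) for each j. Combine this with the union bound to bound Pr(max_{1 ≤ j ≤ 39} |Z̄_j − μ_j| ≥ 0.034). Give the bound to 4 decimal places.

0.2269

Per-experiment Hoeffding bound: 2·exp(−2·2526·0.034²) = 2·exp(−5.84011) = 0.005817.
Union bound over 39 events: 39·0.005817 = 0.22686.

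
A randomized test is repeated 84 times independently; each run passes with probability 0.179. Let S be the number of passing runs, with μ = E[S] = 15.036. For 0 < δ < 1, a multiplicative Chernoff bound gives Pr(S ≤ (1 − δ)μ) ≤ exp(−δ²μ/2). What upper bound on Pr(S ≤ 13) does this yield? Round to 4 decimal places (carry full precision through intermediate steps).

0.8712

Write 13 = (1 − δ)μ, so δ = 1 − 13/15.036 = 0.1354084…
Then the exponent is δ²μ/2 = (μ − 13)²/(2μ) = 0.137846.
Bound = exp(−0.137846) = 0.87123.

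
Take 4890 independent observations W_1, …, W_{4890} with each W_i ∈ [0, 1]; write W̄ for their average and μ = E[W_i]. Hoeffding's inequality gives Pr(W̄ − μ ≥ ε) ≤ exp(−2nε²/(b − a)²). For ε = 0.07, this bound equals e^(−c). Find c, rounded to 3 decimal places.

c = 2nε²/(b − a)² = 2·4890·0.07² / 1² = 47.9220.

47.922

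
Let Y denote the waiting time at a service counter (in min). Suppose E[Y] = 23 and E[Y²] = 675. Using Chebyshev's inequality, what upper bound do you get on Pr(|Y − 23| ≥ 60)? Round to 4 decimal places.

0.0406

Var(Y) = E[Y²] − (E[Y])² = 675 − 529 = 146.
Chebyshev's inequality: Pr(|Y − μ| ≥ t) ≤ Var(Y)/t² = 146/3600 = 0.0406.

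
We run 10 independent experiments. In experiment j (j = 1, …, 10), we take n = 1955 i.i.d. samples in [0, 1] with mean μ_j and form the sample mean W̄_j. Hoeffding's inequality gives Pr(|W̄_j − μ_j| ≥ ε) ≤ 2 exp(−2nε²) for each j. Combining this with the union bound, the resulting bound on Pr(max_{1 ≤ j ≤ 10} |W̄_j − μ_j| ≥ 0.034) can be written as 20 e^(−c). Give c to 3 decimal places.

4.520

Union bound over the 10 events: Pr(max_{1 ≤ j ≤ 10} |W̄_j − μ_j| ≥ 0.034) ≤ 10·2·exp(−2nε²) = 20 exp(−2·1955·0.034²).
So c = 2·1955·0.034² = 4.5200.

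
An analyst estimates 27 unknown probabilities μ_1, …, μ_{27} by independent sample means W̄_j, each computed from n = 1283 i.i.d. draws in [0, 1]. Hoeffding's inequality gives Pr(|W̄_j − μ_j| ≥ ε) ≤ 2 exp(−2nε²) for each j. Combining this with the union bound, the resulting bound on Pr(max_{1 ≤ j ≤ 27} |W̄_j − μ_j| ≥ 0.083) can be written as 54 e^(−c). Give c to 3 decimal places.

Union bound over the 27 events: Pr(max_{1 ≤ j ≤ 27} |W̄_j − μ_j| ≥ 0.083) ≤ 27·2·exp(−2nε²) = 54 exp(−2·1283·0.083²).
So c = 2·1283·0.083² = 17.6772.

17.677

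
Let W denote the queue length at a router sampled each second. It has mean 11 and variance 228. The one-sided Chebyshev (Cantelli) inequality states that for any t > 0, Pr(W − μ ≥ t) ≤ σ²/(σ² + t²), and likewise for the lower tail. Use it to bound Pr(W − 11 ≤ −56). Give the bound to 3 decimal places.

Here σ² = 228 and t = 56, so σ² + t² = 3364.
Cantelli's bound: 228/3364 = 0.0678.

0.068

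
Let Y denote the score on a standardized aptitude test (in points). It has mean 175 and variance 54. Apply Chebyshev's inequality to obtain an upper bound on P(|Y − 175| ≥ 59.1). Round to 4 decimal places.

Chebyshev: P(|Y − μ| ≥ t) ≤ Var(Y)/t².
Bound = 54 / 3492.81 = 0.0155.

0.0155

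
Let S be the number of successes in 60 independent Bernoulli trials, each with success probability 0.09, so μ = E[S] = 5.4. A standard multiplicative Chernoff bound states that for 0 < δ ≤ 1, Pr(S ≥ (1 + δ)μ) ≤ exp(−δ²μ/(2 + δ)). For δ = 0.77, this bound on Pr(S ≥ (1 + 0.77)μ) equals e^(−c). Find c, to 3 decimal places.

c = δ²μ/(2 + δ) = 0.77²·5.4/(2 + 0.77) = 1.1558.

1.156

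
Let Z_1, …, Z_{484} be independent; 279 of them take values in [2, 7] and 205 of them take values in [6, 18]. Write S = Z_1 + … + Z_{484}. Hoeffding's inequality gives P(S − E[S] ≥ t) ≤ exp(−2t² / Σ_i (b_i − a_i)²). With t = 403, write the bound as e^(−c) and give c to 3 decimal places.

8.900

Σ(b_i − a_i)² = 279·5² + 205·12² = 36495.
c = 2t² / 36495 = 2·403² / 36495 = 8.9003.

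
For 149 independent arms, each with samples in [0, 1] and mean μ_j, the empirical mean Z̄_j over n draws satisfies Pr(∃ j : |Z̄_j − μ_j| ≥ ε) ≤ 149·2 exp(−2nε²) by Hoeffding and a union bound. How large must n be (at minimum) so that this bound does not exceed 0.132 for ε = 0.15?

Need 2·149·exp(−2nε²) ≤ 0.132, i.e. exp(−2nε²) ≤ 0.132/298.
So 2nε² ≥ ln(298/0.132) = 7.722047.
Hence n ≥ 7.722047/(2·0.15²) = 171.601.
The smallest integer n is 172.

172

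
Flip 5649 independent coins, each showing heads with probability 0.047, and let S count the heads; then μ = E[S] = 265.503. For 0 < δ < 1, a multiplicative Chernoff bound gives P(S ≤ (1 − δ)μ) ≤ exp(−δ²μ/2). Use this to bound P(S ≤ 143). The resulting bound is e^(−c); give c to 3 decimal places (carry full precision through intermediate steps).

Write 143 = (1 − δ)μ, so δ = 1 − 143/265.503 = 0.4613997…
Then the exponent is δ²μ/2 = (μ − 143)²/(2μ) = 28.261423.

28.261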